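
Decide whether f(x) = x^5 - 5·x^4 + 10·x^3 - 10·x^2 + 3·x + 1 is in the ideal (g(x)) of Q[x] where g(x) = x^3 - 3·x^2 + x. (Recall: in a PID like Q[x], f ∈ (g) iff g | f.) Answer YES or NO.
NO

In Q[x] the ideal (g) consists of all multiples of g, so f ∈ (g) iff g | f, i.e. iff the remainder of f on division by g is 0. Divide f by g (g is monic, so eliminate the leading term of the running remainder at each step):
  leading term x^5: subtract (x^2)·g(x) = x^5 - 3·x^4 + x^3, leaving -2·x^4 + 9·x^3 - 10·x^2 + 3·x + 1
  leading term -2·x^4: subtract (-2·x)·g(x) = -2·x^4 + 6·x^3 - 2·x^2, leaving 3·x^3 - 8·x^2 + 3·x + 1
  leading term 3·x^3: subtract (3)·g(x) = 3·x^3 - 9·x^2 + 3·x, leaving x^2 + 1
The remainder r(x) = x^2 + 1 ≠ 0 (and deg r < deg g), so g ∤ f, i.e. f ∉ (g).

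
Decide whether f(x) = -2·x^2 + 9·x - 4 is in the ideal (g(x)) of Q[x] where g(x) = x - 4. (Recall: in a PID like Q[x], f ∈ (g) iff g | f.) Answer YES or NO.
YES

In Q[x] the ideal (g) consists of all multiples of g, so f ∈ (g) iff g | f, i.e. iff the remainder of f on division by g is 0. Divide f by g (g is monic, so eliminate the leading term of the running remainder at each step):
  leading term -2·x^2: subtract (-2·x)·g(x) = -2·x^2 + 8·x, leaving x - 4
  leading term x: subtract (1)·g(x) = x - 4, leaving 0
The remainder is 0, so f(x) = g(x) · h(x) with h(x) = 1 - 2·x. Hence g | f, i.e. f ∈ (g).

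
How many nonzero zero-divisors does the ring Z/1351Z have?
Z/1351Z has 198 nonzero zero-divisors

In Z/1351Z each nonzero element is either a unit (gcd with 1351 is 1) or a zero-divisor (gcd > 1). The number of units is φ(1351): factorise 1351 = 7 · 193, so φ(1351) = (7 − 1) · (193 − 1) = 6 · 192 = 1152. The nonzero elements number 1351 − 1 = 1350. Hence the nonzero zero-divisors number 1350 − 1152 = 198.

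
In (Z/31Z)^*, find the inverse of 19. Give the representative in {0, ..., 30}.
Apply the extended Euclidean algorithm to (31, 19), tracking rows (r, s, t) with s·31 + t·19 = r. Each division r_prev = q·r_cur + r_new produces the new row as (previous row) − q·(current row):
  row A: (31, 1, 0)   [1·31 + 0·19 = 31]
  row B: (19, 0, 1)   [0·31 + 1·19 = 19]
  31 = 1·19 + 12   → row C = row A − 1·row B = (12, 1, −1)   [check: 1·31 − 1·19 = 12]
  19 = 1·12 + 7   → row D = row B − 1·row C = (7, −1, 2)   [check: −1·31 + 2·19 = 7]
  12 = 1·7 + 5   → row E = row C − 1·row D = (5, 2, −3)   [check: 2·31 − 3·19 = 5]
  7 = 1·5 + 2   → row F = row D − 1·row E = (2, −3, 5)   [check: −3·31 + 5·19 = 2]
  5 = 2·2 + 1   → row G = row E − 2·row F = (1, 8, −13)   [check: 8·31 − 13·19 = 1]
  2 = 2·1 + 0   → remainder 0, stop. gcd = 1 (last nonzero row G).
The gcd is 1, so 19 is invertible mod 31. The last nonzero row gives 8·31 − 13·19 = 1, so t = −13. So 19^(−1) ≡ −13 ≡ 18 (mod 31). Verify: 19 · 18 = 342 ≡ 1 (mod 31). ✓

Final answer: 19^(−1) ≡ 18 (mod 31)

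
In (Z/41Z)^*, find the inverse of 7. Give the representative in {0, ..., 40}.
7^(−1) ≡ 6 (mod 41)

Apply the extended Euclidean algorithm to (41, 7), tracking rows (r, s, t) with s·41 + t·7 = r. Each division r_prev = q·r_cur + r_new produces the new row as (previous row) − q·(current row):
  row A: (41, 1, 0)   [1·41 + 0·7 = 41]
  row B: (7, 0, 1)   [0·41 + 1·7 = 7]
  41 = 5·7 + 6   → row C = row A − 5·row B = (6, 1, −5)   [check: 1·41 − 5·7 = 6]
  7 = 1·6 + 1   → row D = row B − 1·row C = (1, −1, 6)   [check: −1·41 + 6·7 = 1]
  6 = 6·1 + 0   → remainder 0, stop. gcd = 1 (last nonzero row D).
The gcd is 1, so 7 is invertible mod 41. The last nonzero row gives −1·41 + 6·7 = 1, so t = 6. So 7^(−1) ≡ 6 (mod 41). Verify: 7 · 6 = 42 ≡ 1 (mod 41). ✓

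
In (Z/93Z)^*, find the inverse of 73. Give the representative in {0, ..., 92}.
73^(−1) ≡ 79 (mod 93)

Apply the extended Euclidean algorithm to (93, 73), tracking rows (r, s, t) with s·93 + t·73 = r. Each division r_prev = q·r_cur + r_new produces the new row as (previous row) − q·(current row):
  row A: (93, 1, 0)   [1·93 + 0·73 = 93]
  row B: (73, 0, 1)   [0·93 + 1·73 = 73]
  93 = 1·73 + 20   → row C = row A − 1·row B = (20, 1, −1)   [check: 1·93 − 1·73 = 20]
  73 = 3·20 + 13   → row D = row B − 3·row C = (13, −3, 4)   [check: −3·93 + 4·73 = 13]
  20 = 1·13 + 7   → row E = row C − 1·row D = (7, 4, −5)   [check: 4·93 − 5·73 = 7]
  13 = 1·7 + 6   → row F = row D − 1·row E = (6, −7, 9)   [check: −7·93 + 9·73 = 6]
  7 = 1·6 + 1   → row G = row E − 1·row F = (1, 11, −14)   [check: 11·93 − 14·73 = 1]
  6 = 6·1 + 0   → remainder 0, stop. gcd = 1 (last nonzero row G).
The gcd is 1, so 73 is invertible mod 93. The last nonzero row gives 11·93 − 14·73 = 1, so t = −14. So 73^(−1) ≡ −14 ≡ 79 (mod 93). Verify: 73 · 79 = 5767 ≡ 1 (mod 93). ✓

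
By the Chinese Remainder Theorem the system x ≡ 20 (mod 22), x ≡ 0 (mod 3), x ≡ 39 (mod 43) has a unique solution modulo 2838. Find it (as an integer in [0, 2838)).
x ≡ 2748 (mod 2838); the representative in [0, 2838) is 2748

The moduli 22, 3, 43 are pairwise coprime, so by the CRT there is a unique solution mod 22·3·43 = 2838.
Solve by successive substitution. Start with x ≡ 20 (mod 22).
  Combine with x ≡ 0 (mod 3): write x = 20 + 22·t and require 20 + 22·t ≡ 0 (mod 3), i.e. 22·t ≡ 0 − 20 ≡ 1 (mod 3). Since 22^(−1) ≡ 1 (mod 3) (22 ≡ 1 (mod 3)), t ≡ 1·1 ≡ 1 (mod 3). So x ≡ 20 + 22·1 = 42 (mod 66).
  Combine with x ≡ 39 (mod 43): write x = 42 + 66·t and require 42 + 66·t ≡ 39 (mod 43), i.e. 66·t ≡ 39 − 42 ≡ 40 (mod 43). Since 66^(−1) ≡ 15 (mod 43) (66 ≡ 23 (mod 43)), t ≡ 15·40 ≡ 41 (mod 43). So x ≡ 42 + 66·41 = 2748 (mod 2838).
Unique solution in [0, 2838): x = 2748.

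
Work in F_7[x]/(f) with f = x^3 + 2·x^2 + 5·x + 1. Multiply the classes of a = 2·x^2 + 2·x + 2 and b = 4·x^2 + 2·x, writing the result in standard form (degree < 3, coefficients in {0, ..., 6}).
a · b ≡ x^2 + 2·x + 4 (mod f(x))

Multiply as integer polynomials: a · b = 8·x^4 + 12·x^3 + 12·x^2 + 4·x. Reducing coefficients mod 7: a · b ≡ x^4 + 5·x^3 + 5·x^2 + 4·x. Now divide by f(x) = x^3 + 2·x^2 + 5·x + 1 in F_7[x], eliminating the leading term at each step:
  leading term x^4: subtract (x)·f(x) = x^4 + 2·x^3 + 5·x^2 + x, leaving 3·x^3 + 3·x (coefficients mod 7)
  leading term 3·x^3: subtract (3)·f(x) = 3·x^3 + 6·x^2 + x + 3, leaving x^2 + 2·x + 4 (coefficients mod 7)
The degree is now < 3, so this is the remainder. Hence a · b ≡ x^2 + 2·x + 4 in F_7[x]/(f).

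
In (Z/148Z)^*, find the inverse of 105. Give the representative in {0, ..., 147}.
Apply the extended Euclidean algorithm to (148, 105), tracking rows (r, s, t) with s·148 + t·105 = r. Each division r_prev = q·r_cur + r_new produces the new row as (previous row) − q·(current row):
  row A: (148, 1, 0)   [1·148 + 0·105 = 148]
  row B: (105, 0, 1)   [0·148 + 1·105 = 105]
  148 = 1·105 + 43   → row C = row A − 1·row B = (43, 1, −1)   [check: 1·148 − 1·105 = 43]
  105 = 2·43 + 19   → row D = row B − 2·row C = (19, −2, 3)   [check: −2·148 + 3·105 = 19]
  43 = 2·19 + 5   → row E = row C − 2·row D = (5, 5, −7)   [check: 5·148 − 7·105 = 5]
  19 = 3·5 + 4   → row F = row D − 3·row E = (4, −17, 24)   [check: −17·148 + 24·105 = 4]
  5 = 1·4 + 1   → row G = row E − 1·row F = (1, 22, −31)   [check: 22·148 − 31·105 = 1]
  4 = 4·1 + 0   → remainder 0, stop. gcd = 1 (last nonzero row G).
The gcd is 1, so 105 is invertible mod 148. The last nonzero row gives 22·148 − 31·105 = 1, so t = −31. So 105^(−1) ≡ −31 ≡ 117 (mod 148). Verify: 105 · 117 = 12285 ≡ 1 (mod 148). ✓

Final answer: 105^(−1) ≡ 117 (mod 148)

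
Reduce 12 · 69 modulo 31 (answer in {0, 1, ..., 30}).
Reduce the factors first: 69 ≡ 7 (mod 31), so 12 · 69 ≡ 12 · 7 (mod 31). 12 · 7 = 84. Dividing by 31: 84 = 2·31 + 22. So (12 · 69) mod 31 = 22.

Final answer: 22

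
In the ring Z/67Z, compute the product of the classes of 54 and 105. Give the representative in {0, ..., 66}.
Reduce the factors first: 105 ≡ 38 (mod 67), so 54 · 105 ≡ 54 · 38 (mod 67). 54 · 38 = 2052. Dividing by 67: 2052 = 30·67 + 42. So (54 · 105) mod 67 = 42.

Final answer: 42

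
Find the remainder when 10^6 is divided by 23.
Use repeated squaring. Binary(6) = 110. Walk through the bits of the exponent 6 left-to-right: at each bit after the leading one, square the running value, then multiply by 10 if the bit is 1 (always reducing mod 23):
  bit 1 = 1 (leading): start with 10.
  bit 2 = 1: square 10^2 = 100 ≡ 8; bit is 1, so multiply 8·10 = 80 ≡ 11 (mod 23).
  bit 3 = 0: square 11^2 = 121 ≡ 6 (mod 23).
Final value: 10^6 ≡ 6 (mod 23).

Final answer: 6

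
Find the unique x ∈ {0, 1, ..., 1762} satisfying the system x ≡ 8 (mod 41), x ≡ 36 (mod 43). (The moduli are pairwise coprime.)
x ≡ 1197 (mod 1763); the representative in [0, 1763) is 1197

The moduli 41, 43 are pairwise coprime, so by the CRT there is a unique solution mod 41·43 = 1763.
Solve by successive substitution. Start with x ≡ 8 (mod 41).
  Combine with x ≡ 36 (mod 43): write x = 8 + 41·t and require 8 + 41·t ≡ 36 (mod 43), i.e. 41·t ≡ 36 − 8 ≡ 28 (mod 43). Since 41^(−1) ≡ 21 (mod 43), t ≡ 21·28 ≡ 29 (mod 43). So x ≡ 8 + 41·29 = 1197 (mod 1763).
Unique solution in [0, 1763): x = 1197.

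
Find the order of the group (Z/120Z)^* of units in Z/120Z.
(Z/120Z)^* consists of the classes a with gcd(a, 120) = 1, so its order is φ(120). φ is multiplicative, with φ(p^e) = p^e − p^(e−1). Factorise 120 = 2^3 · 3 · 5. Then
  φ(120) = (2^3 − 2^2) · (3 − 1) · (5 − 1) = 4 · 2 · 4 = 32.
Thus |(Z/120Z)^*| = 32.

Final answer: |(Z/120Z)^*| = 32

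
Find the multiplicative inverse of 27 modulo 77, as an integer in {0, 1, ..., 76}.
27^(−1) ≡ 20 (mod 77)

Apply the extended Euclidean algorithm to (77, 27), tracking rows (r, s, t) with s·77 + t·27 = r. Each division r_prev = q·r_cur + r_new produces the new row as (previous row) − q·(current row):
  row A: (77, 1, 0)   [1·77 + 0·27 = 77]
  row B: (27, 0, 1)   [0·77 + 1·27 = 27]
  77 = 2·27 + 23   → row C = row A − 2·row B = (23, 1, −2)   [check: 1·77 − 2·27 = 23]
  27 = 1·23 + 4   → row D = row B − 1·row C = (4, −1, 3)   [check: −1·77 + 3·27 = 4]
  23 = 5·4 + 3   → row E = row C − 5·row D = (3, 6, −17)   [check: 6·77 − 17·27 = 3]
  4 = 1·3 + 1   → row F = row D − 1·row E = (1, −7, 20)   [check: −7·77 + 20·27 = 1]
  3 = 3·1 + 0   → remainder 0, stop. gcd = 1 (last nonzero row F).
The gcd is 1, so 27 is invertible mod 77. The last nonzero row gives −7·77 + 20·27 = 1, so t = 20. So 27^(−1) ≡ 20 (mod 77). Verify: 27 · 20 = 540 ≡ 1 (mod 77). ✓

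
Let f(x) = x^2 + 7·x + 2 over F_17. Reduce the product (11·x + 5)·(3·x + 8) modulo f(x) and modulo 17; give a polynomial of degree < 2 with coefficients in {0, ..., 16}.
a · b ≡ 8·x + 8 (mod f(x))

Multiply as integer polynomials: a · b = 33·x^2 + 103·x + 40. Reducing coefficients mod 17: a · b ≡ 16·x^2 + x + 6. Now divide by f(x) = x^2 + 7·x + 2 in F_17[x], eliminating the leading term at each step:
  leading term 16·x^2: subtract (16)·f(x) = 16·x^2 + 10·x + 15, leaving 8·x + 8 (coefficients mod 17)
The degree is now < 2, so this is the remainder. Hence a · b ≡ 8·x + 8 in F_17[x]/(f).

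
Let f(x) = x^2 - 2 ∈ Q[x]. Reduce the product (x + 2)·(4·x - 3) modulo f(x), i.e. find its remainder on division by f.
a · b ≡ 5·x + 2 (mod f(x))

First multiply in Q[x] without reducing: a · b = 4·x^2 + 5·x - 6. Now divide by f(x) = x^2 - 2, eliminating the leading term at each step:
  leading term 4·x^2: subtract (4)·f(x) = 4·x^2 - 8, leaving 5·x + 2
The degree is now < 2, so this is the remainder. Hence a · b ≡ 5·x + 2 in Q[x]/(f).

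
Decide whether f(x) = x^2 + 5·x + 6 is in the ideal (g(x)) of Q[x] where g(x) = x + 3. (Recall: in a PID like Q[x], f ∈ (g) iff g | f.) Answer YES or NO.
YES

In Q[x] the ideal (g) consists of all multiples of g, so f ∈ (g) iff g | f, i.e. iff the remainder of f on division by g is 0. Divide f by g (g is monic, so eliminate the leading term of the running remainder at each step):
  leading term x^2: subtract (x)·g(x) = x^2 + 3·x, leaving 2·x + 6
  leading term 2·x: subtract (2)·g(x) = 2·x + 6, leaving 0
The remainder is 0, so f(x) = g(x) · h(x) with h(x) = x + 2. Hence g | f, i.e. f ∈ (g).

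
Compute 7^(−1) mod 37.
Apply the extended Euclidean algorithm to (37, 7), tracking rows (r, s, t) with s·37 + t·7 = r. Each division r_prev = q·r_cur + r_new produces the new row as (previous row) − q·(current row):
  row A: (37, 1, 0)   [1·37 + 0·7 = 37]
  row B: (7, 0, 1)   [0·37 + 1·7 = 7]
  37 = 5·7 + 2   → row C = row A − 5·row B = (2, 1, −5)   [check: 1·37 − 5·7 = 2]
  7 = 3·2 + 1   → row D = row B − 3·row C = (1, −3, 16)   [check: −3·37 + 16·7 = 1]
  2 = 2·1 + 0   → remainder 0, stop. gcd = 1 (last nonzero row D).
The gcd is 1, so 7 is invertible mod 37. The last nonzero row gives −3·37 + 16·7 = 1, so t = 16. So 7^(−1) ≡ 16 (mod 37). Verify: 7 · 16 = 112 ≡ 1 (mod 37). ✓

Final answer: 7^(−1) ≡ 16 (mod 37)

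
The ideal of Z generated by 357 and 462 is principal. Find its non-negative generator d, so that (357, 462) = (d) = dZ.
In the PID Z, (a, b) is generated by gcd(a, b). Compute gcd(462, 357) with the extended Euclidean algorithm, tracking rows (r, s, t) with s·462 + t·357 = r:
  row A: (462, 1, 0)   [1·462 + 0·357 = 462]
  row B: (357, 0, 1)   [0·462 + 1·357 = 357]
  462 = 1·357 + 105   → row C = row A − 1·row B = (105, 1, −1)   [check: 1·462 − 1·357 = 105]
  357 = 3·105 + 42   → row D = row B − 3·row C = (42, −3, 4)   [check: −3·462 + 4·357 = 42]
  105 = 2·42 + 21   → row E = row C − 2·row D = (21, 7, −9)   [check: 7·462 − 9·357 = 21]
  42 = 2·21 + 0   → remainder 0, stop. gcd = 21 (last nonzero row E).
So gcd(357, 462) = 21, with Bézout identity 7·462 − 9·357 = 21. Containment (⊇): the Bézout identity exhibits 21 as an element of (357, 462), giving (21) ⊆ (357, 462). Containment (⊆): since 21 | 357 and 21 | 462 (357 = 21·17, 462 = 21·22), every Z-linear combination of 357 and 462 is divisible by 21, so (357, 462) ⊆ (21). Therefore (357, 462) = (21), d = 21.

Final answer: (357, 462) = (21); d = 21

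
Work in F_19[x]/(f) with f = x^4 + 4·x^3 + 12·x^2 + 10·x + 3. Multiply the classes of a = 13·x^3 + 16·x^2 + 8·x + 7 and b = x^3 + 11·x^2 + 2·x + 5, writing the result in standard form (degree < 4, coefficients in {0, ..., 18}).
Multiply as integer polynomials: a · b = 13·x^6 + 159·x^5 + 210·x^4 + 192·x^3 + 173·x^2 + 54·x + 35. Reducing coefficients mod 19: a · b ≡ 13·x^6 + 7·x^5 + x^4 + 2·x^3 + 2·x^2 + 16·x + 16. Now divide by f(x) = x^4 + 4·x^3 + 12·x^2 + 10·x + 3 in F_19[x], eliminating the leading term at each step:
  leading term 13·x^6: subtract (13·x^2)·f(x) = 13·x^6 + 14·x^5 + 4·x^4 + 16·x^3 + x^2, leaving 12·x^5 + 16·x^4 + 5·x^3 + x^2 + 16·x + 16 (coefficients mod 19)
  leading term 12·x^5: subtract (12·x)·f(x) = 12·x^5 + 10·x^4 + 11·x^3 + 6·x^2 + 17·x, leaving 6·x^4 + 13·x^3 + 14·x^2 + 18·x + 16 (coefficients mod 19)
  leading term 6·x^4: subtract (6)·f(x) = 6·x^4 + 5·x^3 + 15·x^2 + 3·x + 18, leaving 8·x^3 + 18·x^2 + 15·x + 17 (coefficients mod 19)
The degree is now < 4, so this is the remainder. Hence a · b ≡ 8·x^3 + 18·x^2 + 15·x + 17 in F_19[x]/(f).

Final answer: a · b ≡ 8·x^3 + 18·x^2 + 15·x + 17 (mod f(x))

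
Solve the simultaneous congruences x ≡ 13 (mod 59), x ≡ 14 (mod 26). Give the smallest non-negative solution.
The moduli 59, 26 are pairwise coprime, so by the CRT there is a unique solution mod 59·26 = 1534.
Solve by successive substitution. Start with x ≡ 13 (mod 59).
  Combine with x ≡ 14 (mod 26): write x = 13 + 59·t and require 13 + 59·t ≡ 14 (mod 26), i.e. 59·t ≡ 14 − 13 ≡ 1 (mod 26). Since 59^(−1) ≡ 15 (mod 26) (59 ≡ 7 (mod 26)), t ≡ 15·1 ≡ 15 (mod 26). So x ≡ 13 + 59·15 = 898 (mod 1534).
Unique solution in [0, 1534): x = 898.

Final answer: x ≡ 898 (mod 1534); the representative in [0, 1534) is 898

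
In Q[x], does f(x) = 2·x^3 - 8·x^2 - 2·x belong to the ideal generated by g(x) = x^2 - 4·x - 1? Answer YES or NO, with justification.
YES

In Q[x] the ideal (g) consists of all multiples of g, so f ∈ (g) iff g | f, i.e. iff the remainder of f on division by g is 0. Divide f by g (g is monic, so eliminate the leading term of the running remainder at each step):
  leading term 2·x^3: subtract (2·x)·g(x) = 2·x^3 - 8·x^2 - 2·x, leaving 0
The remainder is 0, so f(x) = g(x) · h(x) with h(x) = 2·x. Hence g | f, i.e. f ∈ (g).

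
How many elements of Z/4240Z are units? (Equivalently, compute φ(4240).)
Z/4240Z has φ(4240) = 1664 units

An element a ∈ Z/4240Z is a unit iff gcd(a, 4240) = 1, so the number of units is φ(4240). φ is multiplicative, with φ(p^e) = p^e − p^(e−1). Factorise 4240 = 2^4 · 5 · 53. Then
  φ(4240) = (2^4 − 2^3) · (5 − 1) · (53 − 1) = 8 · 4 · 52 = 1664.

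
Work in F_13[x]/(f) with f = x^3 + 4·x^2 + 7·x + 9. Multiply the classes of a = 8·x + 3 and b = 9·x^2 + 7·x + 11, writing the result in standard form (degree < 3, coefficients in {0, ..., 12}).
Multiply as integer polynomials: a · b = 72·x^3 + 83·x^2 + 109·x + 33. Reducing coefficients mod 13: a · b ≡ 7·x^3 + 5·x^2 + 5·x + 7. Now divide by f(x) = x^3 + 4·x^2 + 7·x + 9 in F_13[x], eliminating the leading term at each step:
  leading term 7·x^3: subtract (7)·f(x) = 7·x^3 + 2·x^2 + 10·x + 11, leaving 3·x^2 + 8·x + 9 (coefficients mod 13)
The degree is now < 3, so this is the remainder. Hence a · b ≡ 3·x^2 + 8·x + 9 in F_13[x]/(f).

Final answer: a · b ≡ 3·x^2 + 8·x + 9 (mod f(x))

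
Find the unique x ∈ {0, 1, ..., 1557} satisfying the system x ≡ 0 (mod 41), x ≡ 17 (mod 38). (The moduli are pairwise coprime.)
The moduli 41, 38 are pairwise coprime, so by the CRT there is a unique solution mod 41·38 = 1558.
Solve by successive substitution. Start with x ≡ 0 (mod 41).
  Combine with x ≡ 17 (mod 38): write x = 41·t and require 41·t ≡ 17 (mod 38). Since 41^(−1) ≡ 13 (mod 38) (41 ≡ 3 (mod 38)), t ≡ 13·17 ≡ 31 (mod 38). So x ≡ 41·31 = 1271 (mod 1558).
Unique solution in [0, 1558): x = 1271.

Final answer: x ≡ 1271 (mod 1558); the representative in [0, 1558) is 1271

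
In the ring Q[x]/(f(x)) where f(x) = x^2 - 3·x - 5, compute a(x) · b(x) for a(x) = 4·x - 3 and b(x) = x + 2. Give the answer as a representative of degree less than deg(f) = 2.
a · b ≡ 17·x + 14 (mod f(x))

First multiply in Q[x] without reducing: a · b = 4·x^2 + 5·x - 6. Now divide by f(x) = x^2 - 3·x - 5, eliminating the leading term at each step:
  leading term 4·x^2: subtract (4)·f(x) = 4·x^2 - 12·x - 20, leaving 17·x + 14
The degree is now < 2, so this is the remainder. Hence a · b ≡ 17·x + 14 in Q[x]/(f).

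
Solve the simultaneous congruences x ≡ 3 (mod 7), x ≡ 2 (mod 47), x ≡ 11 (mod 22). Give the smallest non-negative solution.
The moduli 7, 47, 22 are pairwise coprime, so by the CRT there is a unique solution mod 7·47·22 = 7238.
Solve by successive substitution. Start with x ≡ 3 (mod 7).
  Combine with x ≡ 2 (mod 47): write x = 3 + 7·t and require 3 + 7·t ≡ 2 (mod 47), i.e. 7·t ≡ 2 − 3 ≡ 46 (mod 47). Since 7^(−1) ≡ 27 (mod 47), t ≡ 27·46 ≡ 20 (mod 47). So x ≡ 3 + 7·20 = 143 (mod 329).
  Combine with x ≡ 11 (mod 22): write x = 143 + 329·t and require 143 + 329·t ≡ 11 (mod 22), i.e. 329·t ≡ 11 − 143 ≡ 0 (mod 22). Since 329^(−1) ≡ 21 (mod 22) (329 ≡ 21 (mod 22)), t ≡ 21·0 ≡ 0 (mod 22). So x ≡ 143 + 329·0 = 143 (mod 7238).
Unique solution in [0, 7238): x = 143.

Final answer: x ≡ 143 (mod 7238); the representative in [0, 7238) is 143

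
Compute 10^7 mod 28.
Use repeated squaring. Binary(7) = 111. Walk through the bits of the exponent 7 left-to-right: at each bit after the leading one, square the running value, then multiply by 10 if the bit is 1 (always reducing mod 28):
  bit 1 = 1 (leading): start with 10.
  bit 2 = 1: square 10^2 = 100 ≡ 16; bit is 1, so multiply 16·10 = 160 ≡ 20 (mod 28).
  bit 3 = 1: square 20^2 = 400 ≡ 8; bit is 1, so multiply 8·10 = 80 ≡ 24 (mod 28).
Final value: 10^7 ≡ 24 (mod 28).

Final answer: 24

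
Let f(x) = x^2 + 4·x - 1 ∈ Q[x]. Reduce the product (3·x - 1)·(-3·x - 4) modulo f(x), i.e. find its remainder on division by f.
a · b ≡ 27·x - 5 (mod f(x))

First multiply in Q[x] without reducing: a · b = -9·x^2 - 9·x + 4. Now divide by f(x) = x^2 + 4·x - 1, eliminating the leading term at each step:
  leading term -9·x^2: subtract (-9)·f(x) = -9·x^2 - 36·x + 9, leaving 27·x - 5
The degree is now < 2, so this is the remainder. Hence a · b ≡ 27·x - 5 in Q[x]/(f).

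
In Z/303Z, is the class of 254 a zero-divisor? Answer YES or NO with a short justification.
gcd(254, 303) = 1, so 254 is a unit in Z/303Z (it has a multiplicative inverse). A unit cannot be a zero-divisor: if 254·b ≡ 0 then multiplying both sides by 254^(−1) gives b ≡ 0. So 254 is not a zero-divisor.

Final answer: NO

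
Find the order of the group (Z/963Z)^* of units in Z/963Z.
(Z/963Z)^* consists of the classes a with gcd(a, 963) = 1, so its order is φ(963). φ is multiplicative, with φ(p^e) = p^e − p^(e−1). Factorise 963 = 3^2 · 107. Then
  φ(963) = (3^2 − 3^1) · (107 − 1) = 6 · 106 = 636.
Thus |(Z/963Z)^*| = 636.

Final answer: |(Z/963Z)^*| = 636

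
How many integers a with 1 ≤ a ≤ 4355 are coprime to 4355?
3168

The number of a ∈ {1, ..., 4355} with gcd(a, 4355) = 1 is by definition Euler's totient φ(4355). φ is multiplicative, with φ(p^e) = p^e − p^(e−1). Factorise 4355 = 5 · 13 · 67. Then
  φ(4355) = (5 − 1) · (13 − 1) · (67 − 1) = 4 · 12 · 66 = 3168.
So there are 3168 such integers.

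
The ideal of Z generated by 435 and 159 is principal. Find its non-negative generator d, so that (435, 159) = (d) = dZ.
In the PID Z, (a, b) is generated by gcd(a, b). Compute gcd(435, 159) with the extended Euclidean algorithm, tracking rows (r, s, t) with s·435 + t·159 = r:
  row A: (435, 1, 0)   [1·435 + 0·159 = 435]
  row B: (159, 0, 1)   [0·435 + 1·159 = 159]
  435 = 2·159 + 117   → row C = row A − 2·row B = (117, 1, −2)   [check: 1·435 − 2·159 = 117]
  159 = 1·117 + 42   → row D = row B − 1·row C = (42, −1, 3)   [check: −1·435 + 3·159 = 42]
  117 = 2·42 + 33   → row E = row C − 2·row D = (33, 3, −8)   [check: 3·435 − 8·159 = 33]
  42 = 1·33 + 9   → row F = row D − 1·row E = (9, −4, 11)   [check: −4·435 + 11·159 = 9]
  33 = 3·9 + 6   → row G = row E − 3·row F = (6, 15, −41)   [check: 15·435 − 41·159 = 6]
  9 = 1·6 + 3   → row H = row F − 1·row G = (3, −19, 52)   [check: −19·435 + 52·159 = 3]
  6 = 2·3 + 0   → remainder 0, stop. gcd = 3 (last nonzero row H).
So gcd(435, 159) = 3, with Bézout identity −19·435 + 52·159 = 3. Containment (⊇): the Bézout identity exhibits 3 as an element of (435, 159), giving (3) ⊆ (435, 159). Containment (⊆): since 3 | 435 and 3 | 159 (435 = 3·145, 159 = 3·53), every Z-linear combination of 435 and 159 is divisible by 3, so (435, 159) ⊆ (3). Therefore (435, 159) = (3), d = 3.

Final answer: (435, 159) = (3); d = 3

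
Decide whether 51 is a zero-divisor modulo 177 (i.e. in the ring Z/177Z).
YES

gcd(51, 177) = 3 > 1, so 51 is not a unit in Z/177Z. In Z/nZ every nonzero non-unit is a zero-divisor: explicitly, take b = 177/gcd = 59 ≠ 0 (mod 177); then 51·59 = 3009 = 17·177, i.e. 51·59 ≡ 0 (mod 177). So 51 is a zero-divisor.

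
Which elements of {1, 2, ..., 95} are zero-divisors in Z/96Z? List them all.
nonzero zero-divisors of Z/96Z = {2, 3, 4, 6, 8, 9, 10, 12, 14, 15, 16, 18, 20, 21, 22, 24, 26, 27, 28, 30, 32, 33, 34, 36, 38, 39, 40, 42, 44, 45, 46, 48, 50, 51, 52, 54, 56, 57, 58, 60, 62, 63, 64, 66, 68, 69, 70, 72, 74, 75, 76, 78, 80, 81, 82, 84, 86, 87, 88, 90, 92, 93, 94}

An element a ∈ Z/96Z (with a ≠ 0) is a zero-divisor iff gcd(a, 96) > 1 (because a is a unit precisely when gcd(a, n) = 1, and in Z/nZ every nonzero, non-unit element is a zero-divisor). Scan a = 1, ..., 95 and keep those with gcd(a, 96) > 1:
  gcd(2, 96) = 2, gcd(3, 96) = 3, gcd(4, 96) = 4, gcd(6, 96) = 6, gcd(8, 96) = 8, gcd(9, 96) = 3, gcd(10, 96) = 2, gcd(12, 96) = 12, gcd(14, 96) = 2, gcd(15, 96) = 3, gcd(16, 96) = 16, gcd(18, 96) = 6, gcd(20, 96) = 4, gcd(21, 96) = 3, gcd(22, 96) = 2, gcd(24, 96) = 24, gcd(26, 96) = 2, gcd(27, 96) = 3, gcd(28, 96) = 4, gcd(30, 96) = 6, gcd(32, 96) = 32, gcd(33, 96) = 3, gcd(34, 96) = 2, gcd(36, 96) = 12, gcd(38, 96) = 2, gcd(39, 96) = 3, gcd(40, 96) = 8, gcd(42, 96) = 6, gcd(44, 96) = 4, gcd(45, 96) = 3, gcd(46, 96) = 2, gcd(48, 96) = 48, gcd(50, 96) = 2, gcd(51, 96) = 3, gcd(52, 96) = 4, gcd(54, 96) = 6, gcd(56, 96) = 8, gcd(57, 96) = 3, gcd(58, 96) = 2, gcd(60, 96) = 12, gcd(62, 96) = 2, gcd(63, 96) = 3, gcd(64, 96) = 32, gcd(66, 96) = 6, gcd(68, 96) = 4, gcd(69, 96) = 3, gcd(70, 96) = 2, gcd(72, 96) = 24, gcd(74, 96) = 2, gcd(75, 96) = 3, gcd(76, 96) = 4, gcd(78, 96) = 6, gcd(80, 96) = 16, gcd(81, 96) = 3, gcd(82, 96) = 2, gcd(84, 96) = 12, gcd(86, 96) = 2, gcd(87, 96) = 3, gcd(88, 96) = 8, gcd(90, 96) = 6, gcd(92, 96) = 4, gcd(93, 96) = 3, gcd(94, 96) = 2.
All other a ∈ {1, ..., 95} have gcd(a, 96) = 1 and are units. So the nonzero zero-divisors are exactly the 63 values of a appearing in this scan.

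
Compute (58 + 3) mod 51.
10

Reduce the summands first: 58 ≡ 7 (mod 51), so 58 + 3 ≡ 7 + 3 (mod 51). 7 + 3 = 10; 10 = 0·51 + 10, so (58 + 3) mod 51 = 10.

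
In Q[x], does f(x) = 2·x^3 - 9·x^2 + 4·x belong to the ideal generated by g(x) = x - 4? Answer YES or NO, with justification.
In Q[x] the ideal (g) consists of all multiples of g, so f ∈ (g) iff g | f, i.e. iff the remainder of f on division by g is 0. Divide f by g (g is monic, so eliminate the leading term of the running remainder at each step):
  leading term 2·x^3: subtract (2·x^2)·g(x) = 2·x^3 - 8·x^2, leaving -x^2 + 4·x
  leading term -x^2: subtract (-x)·g(x) = -x^2 + 4·x, leaving 0
The remainder is 0, so f(x) = g(x) · h(x) with h(x) = 2·x^2 - x. Hence g | f, i.e. f ∈ (g).

Final answer: YES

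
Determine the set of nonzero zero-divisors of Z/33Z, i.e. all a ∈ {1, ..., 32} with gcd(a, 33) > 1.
An element a ∈ Z/33Z (with a ≠ 0) is a zero-divisor iff gcd(a, 33) > 1 (because a is a unit precisely when gcd(a, n) = 1, and in Z/nZ every nonzero, non-unit element is a zero-divisor). Scan a = 1, ..., 32 and keep those with gcd(a, 33) > 1:
  gcd(3, 33) = 3, gcd(6, 33) = 3, gcd(9, 33) = 3, gcd(11, 33) = 11, gcd(12, 33) = 3, gcd(15, 33) = 3, gcd(18, 33) = 3, gcd(21, 33) = 3, gcd(22, 33) = 11, gcd(24, 33) = 3, gcd(27, 33) = 3, gcd(30, 33) = 3.
All other a ∈ {1, ..., 32} have gcd(a, 33) = 1 and are units. So the nonzero zero-divisors are exactly the 12 values of a appearing in this scan.

Final answer: nonzero zero-divisors of Z/33Z = {3, 6, 9, 11, 12, 15, 18, 21, 22, 24, 27, 30}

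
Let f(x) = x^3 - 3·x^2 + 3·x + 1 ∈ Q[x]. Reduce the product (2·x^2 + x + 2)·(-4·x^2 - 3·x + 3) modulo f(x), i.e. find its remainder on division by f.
First multiply in Q[x] without reducing: a · b = -8·x^4 - 10·x^3 - 5·x^2 - 3·x + 6. Now divide by f(x) = x^3 - 3·x^2 + 3·x + 1, eliminating the leading term at each step:
  leading term -8·x^4: subtract (-8·x)·f(x) = -8·x^4 + 24·x^3 - 24·x^2 - 8·x, leaving -34·x^3 + 19·x^2 + 5·x + 6
  leading term -34·x^3: subtract (-34)·f(x) = -34·x^3 + 102·x^2 - 102·x - 34, leaving -83·x^2 + 107·x + 40
The degree is now < 3, so this is the remainder. Hence a · b ≡ -83·x^2 + 107·x + 40 in Q[x]/(f).

Final answer: a · b ≡ -83·x^2 + 107·x + 40 (mod f(x))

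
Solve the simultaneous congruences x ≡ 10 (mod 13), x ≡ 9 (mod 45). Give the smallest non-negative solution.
The moduli 13, 45 are pairwise coprime, so by the CRT there is a unique solution mod 13·45 = 585.
Solve by successive substitution. Start with x ≡ 10 (mod 13).
  Combine with x ≡ 9 (mod 45): write x = 10 + 13·t and require 10 + 13·t ≡ 9 (mod 45), i.e. 13·t ≡ 9 − 10 ≡ 44 (mod 45). Since 13^(−1) ≡ 7 (mod 45), t ≡ 7·44 ≡ 38 (mod 45). So x ≡ 10 + 13·38 = 504 (mod 585).
Unique solution in [0, 585): x = 504.

Final answer: x ≡ 504 (mod 585); the representative in [0, 585) is 504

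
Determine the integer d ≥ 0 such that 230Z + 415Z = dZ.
In the PID Z, (a, b) is generated by gcd(a, b). Compute gcd(415, 230) with the extended Euclidean algorithm, tracking rows (r, s, t) with s·415 + t·230 = r:
  row A: (415, 1, 0)   [1·415 + 0·230 = 415]
  row B: (230, 0, 1)   [0·415 + 1·230 = 230]
  415 = 1·230 + 185   → row C = row A − 1·row B = (185, 1, −1)   [check: 1·415 − 1·230 = 185]
  230 = 1·185 + 45   → row D = row B − 1·row C = (45, −1, 2)   [check: −1·415 + 2·230 = 45]
  185 = 4·45 + 5   → row E = row C − 4·row D = (5, 5, −9)   [check: 5·415 − 9·230 = 5]
  45 = 9·5 + 0   → remainder 0, stop. gcd = 5 (last nonzero row E).
So gcd(230, 415) = 5, with Bézout identity 5·415 − 9·230 = 5. Containment (⊇): the Bézout identity exhibits 5 as an element of (230, 415), giving (5) ⊆ (230, 415). Containment (⊆): since 5 | 230 and 5 | 415 (230 = 5·46, 415 = 5·83), every Z-linear combination of 230 and 415 is divisible by 5, so (230, 415) ⊆ (5). Therefore (230, 415) = (5), d = 5.

Final answer: (230, 415) = (5); d = 5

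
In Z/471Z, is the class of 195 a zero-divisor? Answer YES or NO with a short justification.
YES

gcd(195, 471) = 3 > 1, so 195 is not a unit in Z/471Z. In Z/nZ every nonzero non-unit is a zero-divisor: explicitly, take b = 471/gcd = 157 ≠ 0 (mod 471); then 195·157 = 30615 = 65·471, i.e. 195·157 ≡ 0 (mod 471). So 195 is a zero-divisor.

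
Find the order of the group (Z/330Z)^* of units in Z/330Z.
(Z/330Z)^* consists of the classes a with gcd(a, 330) = 1, so its order is φ(330). φ is multiplicative, with φ(p^e) = p^e − p^(e−1). Factorise 330 = 2 · 3 · 5 · 11. Then
  φ(330) = (2 − 1) · (3 − 1) · (5 − 1) · (11 − 1) = 1 · 2 · 4 · 10 = 80.
Thus |(Z/330Z)^*| = 80.

Final answer: |(Z/330Z)^*| = 80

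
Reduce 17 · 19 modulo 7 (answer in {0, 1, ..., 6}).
1

Reduce the factors first: 17 ≡ 3, 19 ≡ 5 (mod 7), so 17 · 19 ≡ 3 · 5 (mod 7). 3 · 5 = 15. Dividing by 7: 15 = 2·7 + 1. So (17 · 19) mod 7 = 1.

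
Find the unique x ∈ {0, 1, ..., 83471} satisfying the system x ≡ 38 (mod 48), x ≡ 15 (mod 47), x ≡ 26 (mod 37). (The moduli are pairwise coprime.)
x ≡ 39542 (mod 83472); the representative in [0, 83472) is 39542

The moduli 48, 47, 37 are pairwise coprime, so by the CRT there is a unique solution mod 48·47·37 = 83472.
Solve by successive substitution. Start with x ≡ 38 (mod 48).
  Combine with x ≡ 15 (mod 47): write x = 38 + 48·t and require 38 + 48·t ≡ 15 (mod 47), i.e. 48·t ≡ 15 − 38 ≡ 24 (mod 47). Since 48^(−1) ≡ 1 (mod 47) (48 ≡ 1 (mod 47)), t ≡ 1·24 ≡ 24 (mod 47). So x ≡ 38 + 48·24 = 1190 (mod 2256).
  Combine with x ≡ 26 (mod 37): write x = 1190 + 2256·t and require 1190 + 2256·t ≡ 26 (mod 37), i.e. 2256·t ≡ 26 − 1190 ≡ 20 (mod 37). Since 2256^(−1) ≡ 36 (mod 37) (2256 ≡ 36 (mod 37)), t ≡ 36·20 ≡ 17 (mod 37). So x ≡ 1190 + 2256·17 = 39542 (mod 83472).
Unique solution in [0, 83472): x = 39542.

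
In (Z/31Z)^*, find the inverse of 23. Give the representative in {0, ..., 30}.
23^(−1) ≡ 27 (mod 31)

Apply the extended Euclidean algorithm to (31, 23), tracking rows (r, s, t) with s·31 + t·23 = r. Each division r_prev = q·r_cur + r_new produces the new row as (previous row) − q·(current row):
  row A: (31, 1, 0)   [1·31 + 0·23 = 31]
  row B: (23, 0, 1)   [0·31 + 1·23 = 23]
  31 = 1·23 + 8   → row C = row A − 1·row B = (8, 1, −1)   [check: 1·31 − 1·23 = 8]
  23 = 2·8 + 7   → row D = row B − 2·row C = (7, −2, 3)   [check: −2·31 + 3·23 = 7]
  8 = 1·7 + 1   → row E = row C − 1·row D = (1, 3, −4)   [check: 3·31 − 4·23 = 1]
  7 = 7·1 + 0   → remainder 0, stop. gcd = 1 (last nonzero row E).
The gcd is 1, so 23 is invertible mod 31. The last nonzero row gives 3·31 − 4·23 = 1, so t = −4. So 23^(−1) ≡ −4 ≡ 27 (mod 31). Verify: 23 · 27 = 621 ≡ 1 (mod 31). ✓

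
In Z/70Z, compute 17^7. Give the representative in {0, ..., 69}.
3

Use repeated squaring. Binary(7) = 111. Walk through the bits of the exponent 7 left-to-right: at each bit after the leading one, square the running value, then multiply by 17 if the bit is 1 (always reducing mod 70):
  bit 1 = 1 (leading): start with 17.
  bit 2 = 1: square 17^2 = 289 ≡ 9; bit is 1, so multiply 9·17 = 153 ≡ 13 (mod 70).
  bit 3 = 1: square 13^2 = 169 ≡ 29; bit is 1, so multiply 29·17 = 493 ≡ 3 (mod 70).
Final value: 17^7 ≡ 3 (mod 70).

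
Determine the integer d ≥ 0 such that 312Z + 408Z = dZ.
In the PID Z, (a, b) is generated by gcd(a, b). Compute gcd(408, 312) with the extended Euclidean algorithm, tracking rows (r, s, t) with s·408 + t·312 = r:
  row A: (408, 1, 0)   [1·408 + 0·312 = 408]
  row B: (312, 0, 1)   [0·408 + 1·312 = 312]
  408 = 1·312 + 96   → row C = row A − 1·row B = (96, 1, −1)   [check: 1·408 − 1·312 = 96]
  312 = 3·96 + 24   → row D = row B − 3·row C = (24, −3, 4)   [check: −3·408 + 4·312 = 24]
  96 = 4·24 + 0   → remainder 0, stop. gcd = 24 (last nonzero row D).
So gcd(312, 408) = 24, with Bézout identity −3·408 + 4·312 = 24. Containment (⊇): the Bézout identity exhibits 24 as an element of (312, 408), giving (24) ⊆ (312, 408). Containment (⊆): since 24 | 312 and 24 | 408 (312 = 24·13, 408 = 24·17), every Z-linear combination of 312 and 408 is divisible by 24, so (312, 408) ⊆ (24). Therefore (312, 408) = (24), d = 24.

Final answer: (312, 408) = (24); d = 24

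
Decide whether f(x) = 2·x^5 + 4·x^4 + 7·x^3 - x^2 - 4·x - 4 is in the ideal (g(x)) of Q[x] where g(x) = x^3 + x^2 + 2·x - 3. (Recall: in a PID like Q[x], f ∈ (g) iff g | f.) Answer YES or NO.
In Q[x] the ideal (g) consists of all multiples of g, so f ∈ (g) iff g | f, i.e. iff the remainder of f on division by g is 0. Divide f by g (g is monic, so eliminate the leading term of the running remainder at each step):
  leading term 2·x^5: subtract (2·x^2)·g(x) = 2·x^5 + 2·x^4 + 4·x^3 - 6·x^2, leaving 2·x^4 + 3·x^3 + 5·x^2 - 4·x - 4
  leading term 2·x^4: subtract (2·x)·g(x) = 2·x^4 + 2·x^3 + 4·x^2 - 6·x, leaving x^3 + x^2 + 2·x - 4
  leading term x^3: subtract (1)·g(x) = x^3 + x^2 + 2·x - 3, leaving -1
The remainder r(x) = -1 ≠ 0 (and deg r < deg g), so g ∤ f, i.e. f ∉ (g).

Final answer: NO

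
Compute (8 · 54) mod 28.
12

Reduce the factors first: 54 ≡ 26 (mod 28), so 8 · 54 ≡ 8 · 26 (mod 28). 8 · 26 = 208. Dividing by 28: 208 = 7·28 + 12. So (8 · 54) mod 28 = 12.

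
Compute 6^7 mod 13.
Use repeated squaring. Binary(7) = 111. Walk through the bits of the exponent 7 left-to-right: at each bit after the leading one, square the running value, then multiply by 6 if the bit is 1 (always reducing mod 13):
  bit 1 = 1 (leading): start with 6.
  bit 2 = 1: square 6^2 = 36 ≡ 10; bit is 1, so multiply 10·6 = 60 ≡ 8 (mod 13).
  bit 3 = 1: square 8^2 = 64 ≡ 12; bit is 1, so multiply 12·6 = 72 ≡ 7 (mod 13).
Final value: 6^7 ≡ 7 (mod 13).

Final answer: 7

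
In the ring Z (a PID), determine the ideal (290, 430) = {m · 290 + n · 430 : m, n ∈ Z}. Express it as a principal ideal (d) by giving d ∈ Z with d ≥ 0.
In the PID Z, (a, b) is generated by gcd(a, b). Compute gcd(430, 290) with the extended Euclidean algorithm, tracking rows (r, s, t) with s·430 + t·290 = r:
  row A: (430, 1, 0)   [1·430 + 0·290 = 430]
  row B: (290, 0, 1)   [0·430 + 1·290 = 290]
  430 = 1·290 + 140   → row C = row A − 1·row B = (140, 1, −1)   [check: 1·430 − 1·290 = 140]
  290 = 2·140 + 10   → row D = row B − 2·row C = (10, −2, 3)   [check: −2·430 + 3·290 = 10]
  140 = 14·10 + 0   → remainder 0, stop. gcd = 10 (last nonzero row D).
So gcd(290, 430) = 10, with Bézout identity −2·430 + 3·290 = 10. Containment (⊇): the Bézout identity exhibits 10 as an element of (290, 430), giving (10) ⊆ (290, 430). Containment (⊆): since 10 | 290 and 10 | 430 (290 = 10·29, 430 = 10·43), every Z-linear combination of 290 and 430 is divisible by 10, so (290, 430) ⊆ (10). Therefore (290, 430) = (10), d = 10.

Final answer: (290, 430) = (10); d = 10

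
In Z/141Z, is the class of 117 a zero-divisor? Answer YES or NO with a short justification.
gcd(117, 141) = 3 > 1, so 117 is not a unit in Z/141Z. In Z/nZ every nonzero non-unit is a zero-divisor: explicitly, take b = 141/gcd = 47 ≠ 0 (mod 141); then 117·47 = 5499 = 39·141, i.e. 117·47 ≡ 0 (mod 141). So 117 is a zero-divisor.

Final answer: YES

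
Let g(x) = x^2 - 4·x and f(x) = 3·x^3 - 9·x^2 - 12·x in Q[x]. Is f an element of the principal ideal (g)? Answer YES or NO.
In Q[x] the ideal (g) consists of all multiples of g, so f ∈ (g) iff g | f, i.e. iff the remainder of f on division by g is 0. Divide f by g (g is monic, so eliminate the leading term of the running remainder at each step):
  leading term 3·x^3: subtract (3·x)·g(x) = 3·x^3 - 12·x^2, leaving 3·x^2 - 12·x
  leading term 3·x^2: subtract (3)·g(x) = 3·x^2 - 12·x, leaving 0
The remainder is 0, so f(x) = g(x) · h(x) with h(x) = 3·x + 3. Hence g | f, i.e. f ∈ (g).

Final answer: YES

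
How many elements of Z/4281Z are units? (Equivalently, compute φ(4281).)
An element a ∈ Z/4281Z is a unit iff gcd(a, 4281) = 1, so the number of units is φ(4281). φ is multiplicative, with φ(p^e) = p^e − p^(e−1). Factorise 4281 = 3 · 1427. Then
  φ(4281) = (3 − 1) · (1427 − 1) = 2 · 1426 = 2852.

Final answer: Z/4281Z has φ(4281) = 2852 units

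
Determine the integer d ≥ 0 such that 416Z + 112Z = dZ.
(416, 112) = (16); d = 16

In the PID Z, (a, b) is generated by gcd(a, b). Compute gcd(416, 112) with the extended Euclidean algorithm, tracking rows (r, s, t) with s·416 + t·112 = r:
  row A: (416, 1, 0)   [1·416 + 0·112 = 416]
  row B: (112, 0, 1)   [0·416 + 1·112 = 112]
  416 = 3·112 + 80   → row C = row A − 3·row B = (80, 1, −3)   [check: 1·416 − 3·112 = 80]
  112 = 1·80 + 32   → row D = row B − 1·row C = (32, −1, 4)   [check: −1·416 + 4·112 = 32]
  80 = 2·32 + 16   → row E = row C − 2·row D = (16, 3, −11)   [check: 3·416 − 11·112 = 16]
  32 = 2·16 + 0   → remainder 0, stop. gcd = 16 (last nonzero row E).
So gcd(416, 112) = 16, with Bézout identity 3·416 − 11·112 = 16. Containment (⊇): the Bézout identity exhibits 16 as an element of (416, 112), giving (16) ⊆ (416, 112). Containment (⊆): since 16 | 416 and 16 | 112 (416 = 16·26, 112 = 16·7), every Z-linear combination of 416 and 112 is divisible by 16, so (416, 112) ⊆ (16). Therefore (416, 112) = (16), d = 16.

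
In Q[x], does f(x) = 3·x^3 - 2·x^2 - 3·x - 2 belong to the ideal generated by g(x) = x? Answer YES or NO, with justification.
NO

In Q[x] the ideal (g) consists of all multiples of g, so f ∈ (g) iff g | f, i.e. iff the remainder of f on division by g is 0. Divide f by g (g is monic, so eliminate the leading term of the running remainder at each step):
  leading term 3·x^3: subtract (3·x^2)·g(x) = 3·x^3, leaving -2·x^2 - 3·x - 2
  leading term -2·x^2: subtract (-2·x)·g(x) = -2·x^2, leaving -3·x - 2
  leading term -3·x: subtract (-3)·g(x) = -3·x, leaving -2
The remainder r(x) = -2 ≠ 0 (and deg r < deg g), so g ∤ f, i.e. f ∉ (g).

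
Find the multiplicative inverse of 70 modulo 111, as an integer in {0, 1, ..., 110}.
70^(−1) ≡ 46 (mod 111)

Apply the extended Euclidean algorithm to (111, 70), tracking rows (r, s, t) with s·111 + t·70 = r. Each division r_prev = q·r_cur + r_new produces the new row as (previous row) − q·(current row):
  row A: (111, 1, 0)   [1·111 + 0·70 = 111]
  row B: (70, 0, 1)   [0·111 + 1·70 = 70]
  111 = 1·70 + 41   → row C = row A − 1·row B = (41, 1, −1)   [check: 1·111 − 1·70 = 41]
  70 = 1·41 + 29   → row D = row B − 1·row C = (29, −1, 2)   [check: −1·111 + 2·70 = 29]
  41 = 1·29 + 12   → row E = row C − 1·row D = (12, 2, −3)   [check: 2·111 − 3·70 = 12]
  29 = 2·12 + 5   → row F = row D − 2·row E = (5, −5, 8)   [check: −5·111 + 8·70 = 5]
  12 = 2·5 + 2   → row G = row E − 2·row F = (2, 12, −19)   [check: 12·111 − 19·70 = 2]
  5 = 2·2 + 1   → row H = row F − 2·row G = (1, −29, 46)   [check: −29·111 + 46·70 = 1]
  2 = 2·1 + 0   → remainder 0, stop. gcd = 1 (last nonzero row H).
The gcd is 1, so 70 is invertible mod 111. The last nonzero row gives −29·111 + 46·70 = 1, so t = 46. So 70^(−1) ≡ 46 (mod 111). Verify: 70 · 46 = 3220 ≡ 1 (mod 111). ✓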